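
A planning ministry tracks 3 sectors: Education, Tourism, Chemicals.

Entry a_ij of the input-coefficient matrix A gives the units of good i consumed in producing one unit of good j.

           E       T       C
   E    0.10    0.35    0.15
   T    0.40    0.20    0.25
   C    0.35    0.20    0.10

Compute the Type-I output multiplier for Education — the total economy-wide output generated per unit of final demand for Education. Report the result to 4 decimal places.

I − A =
  [   0.90    -0.35    -0.15]
  [  -0.40     0.80    -0.25]
  [  -0.35    -0.20     0.90]
Cofactors of I−A, C_ij = (−1)^(i+j)·(minor ij) (rows/columns in the sector order above):
  C_11 = (0.80)(0.90) − (-0.25)(-0.20) = 0.6700
  C_12 = −[(-0.40)(0.90) − (-0.25)(-0.35)] = 0.4475
  C_13 = (-0.40)(-0.20) − (0.80)(-0.35) = 0.3600
  C_21 = −[(-0.35)(0.90) − (-0.15)(-0.20)] = 0.3450
  C_22 = (0.90)(0.90) − (-0.15)(-0.35) = 0.7575
  C_23 = −[(0.90)(-0.20) − (-0.35)(-0.35)] = 0.3025
  C_31 = (-0.35)(-0.25) − (-0.15)(0.80) = 0.2075
  C_32 = −[(0.90)(-0.25) − (-0.15)(-0.40)] = 0.2850
  C_33 = (0.90)(0.80) − (-0.35)(-0.40) = 0.5800
det(I−A) = Σ_j (I−A)_1j·C_1j = (0.90)(0.6700) + (-0.35)(0.4475) + (-0.15)(0.3600) = 0.392375
adj(I−A) = Cᵀ =
  [ 0.6700   0.3450   0.2075]
  [ 0.4475   0.7575   0.2850]
  [ 0.3600   0.3025   0.5800]
(I − A)⁻¹ = adj(I−A) / det(I−A) ≈
  [   1.70755     0.87926     0.52883]
  [   1.14049     1.93055     0.72635]
  [   0.91749     0.77095     1.47818]
The output multiplier for sector j is the column-j sum of the Leontief inverse (I − A)⁻¹ = adj(I−A) / det(I−A).
Column E of adj(I−A): (0.6700, 0.4475, 0.3600); det(I−A) = 0.392375.
m_E = (0.6700 + 0.4475 + 0.3600) / 0.392375 = 1.4775 / 0.392375 ≈ 3.7655.

m_E = 3.7655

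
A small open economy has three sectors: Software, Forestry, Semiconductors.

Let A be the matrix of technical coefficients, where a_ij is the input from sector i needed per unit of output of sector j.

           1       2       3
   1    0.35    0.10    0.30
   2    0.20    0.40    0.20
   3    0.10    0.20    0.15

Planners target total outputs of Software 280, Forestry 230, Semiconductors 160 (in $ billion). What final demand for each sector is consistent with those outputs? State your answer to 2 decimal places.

d_1 = 111.00, d_2 = 50.00, d_3 = 62.00

I − A =
  [   0.65    -0.10    -0.30]
  [  -0.20     0.60    -0.20]
  [  -0.10    -0.20     0.85]
d = (I − A) x:
  d_1 = (+0.65)·280 + (-0.10)·230 + (-0.30)·160 = 111.00
  d_2 = (-0.20)·280 + (+0.60)·230 + (-0.20)·160 = 50.00
  d_3 = (-0.10)·280 + (-0.20)·230 + (+0.85)·160 = 62.00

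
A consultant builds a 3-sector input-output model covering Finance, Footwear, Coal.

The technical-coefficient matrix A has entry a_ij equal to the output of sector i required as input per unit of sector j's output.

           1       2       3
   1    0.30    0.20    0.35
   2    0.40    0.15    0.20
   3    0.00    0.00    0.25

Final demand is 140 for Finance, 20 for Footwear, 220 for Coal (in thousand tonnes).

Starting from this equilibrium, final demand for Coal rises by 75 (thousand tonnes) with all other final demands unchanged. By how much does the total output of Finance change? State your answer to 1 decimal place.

I − A =
  [   0.70    -0.20    -0.35]
  [  -0.40     0.85    -0.20]
  [   0.00     0.00     0.75]
Cofactors of I−A, C_ij = (−1)^(i+j)·(minor ij) (rows/columns in the sector order above):
  C_11 = (0.85)(0.75) − (-0.20)(0.00) = 0.6375
  C_12 = −[(-0.40)(0.75) − (-0.20)(0.00)] = 0.3000
  C_13 = (-0.40)(0.00) − (0.85)(0.00) = 0.0000
  C_21 = −[(-0.20)(0.75) − (-0.35)(0.00)] = 0.1500
  C_22 = (0.70)(0.75) − (-0.35)(0.00) = 0.5250
  C_23 = −[(0.70)(0.00) − (-0.20)(0.00)] = 0.0000
  C_31 = (-0.20)(-0.20) − (-0.35)(0.85) = 0.3375
  C_32 = −[(0.70)(-0.20) − (-0.35)(-0.40)] = 0.2800
  C_33 = (0.70)(0.85) − (-0.20)(-0.40) = 0.5150
det(I−A) = Σ_j (I−A)_1j·C_1j = (0.70)(0.6375) + (-0.20)(0.3000) + (-0.35)(0.0000) = 0.38625
adj(I−A) = Cᵀ =
  [ 0.6375   0.1500   0.3375]
  [ 0.3000   0.5250   0.2800]
  [ 0.0000   0.0000   0.5150]
(I − A)⁻¹ = adj(I−A) / det(I−A) ≈
  [   1.6505     0.3883     0.8738]
  [   0.7767     1.3592     0.7249]
  [   0.0000     0.0000     1.3333]
Δx = (I − A)⁻¹ Δd with Δd having +75 in the Coal component and 0 elsewhere.
So Δx_1 = L_13 · (+75), where L_13 = adj(I−A)_13 / det(I−A) = 0.3375 / 0.38625.
Δx_1 = 0.3375 × (+75) / 0.38625 = 25.3125 / 0.38625 ≈ 65.5.

Δx_1 = 65.5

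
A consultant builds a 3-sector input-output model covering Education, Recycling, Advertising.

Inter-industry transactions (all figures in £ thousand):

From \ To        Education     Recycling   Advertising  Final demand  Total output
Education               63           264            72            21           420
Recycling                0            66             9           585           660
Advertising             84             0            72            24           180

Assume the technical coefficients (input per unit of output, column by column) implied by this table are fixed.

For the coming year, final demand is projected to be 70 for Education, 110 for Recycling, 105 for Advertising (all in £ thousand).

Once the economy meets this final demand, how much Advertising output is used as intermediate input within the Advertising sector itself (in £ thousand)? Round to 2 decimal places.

z_AA = 106.24

Technical coefficients a_ij = z_ij / X_j:
  a_EE = 63/420 = 0.15, a_RE = 0/420 = 0.00, a_AE = 84/420 = 0.20
  a_ER = 264/660 = 0.40, a_RR = 66/660 = 0.10, a_AR = 0/660 = 0.00
  a_EA = 72/180 = 0.40, a_RA = 9/180 = 0.05, a_AA = 72/180 = 0.40
I − A =
  [   0.85    -0.40    -0.40]
  [   0.00     0.90    -0.05]
  [  -0.20     0.00     0.60]
Cofactors of I−A, C_ij = (−1)^(i+j)·(minor ij) (rows/columns in the sector order above):
  C_11 = (0.90)(0.60) − (-0.05)(0.00) = 0.5400
  C_12 = −[(0.00)(0.60) − (-0.05)(-0.20)] = 0.0100
  C_13 = (0.00)(0.00) − (0.90)(-0.20) = 0.1800
  C_21 = −[(-0.40)(0.60) − (-0.40)(0.00)] = 0.2400
  C_22 = (0.85)(0.60) − (-0.40)(-0.20) = 0.4300
  C_23 = −[(0.85)(0.00) − (-0.40)(-0.20)] = 0.0800
  C_31 = (-0.40)(-0.05) − (-0.40)(0.90) = 0.3800
  C_32 = −[(0.85)(-0.05) − (-0.40)(0.00)] = 0.0425
  C_33 = (0.85)(0.90) − (-0.40)(0.00) = 0.7650
det(I−A) = Σ_j (I−A)_1j·C_1j = (0.85)(0.5400) + (-0.40)(0.0100) + (-0.40)(0.1800) = 0.3830
adj(I−A) = Cᵀ =
  [ 0.5400   0.2400   0.3800]
  [ 0.0100   0.4300   0.0425]
  [ 0.1800   0.0800   0.7650]
(I − A)⁻¹ = adj(I−A) / det(I−A) ≈
  [   1.4099     0.6266     0.9922]
  [   0.0261     1.1227     0.1110]
  [   0.4700     0.2089     1.9974]
First solve x = (I − A)⁻¹ d = adj(I−A)·d / det(I−A); in particular x_A = (0.1800·70 + 0.0800·110 + 0.7650·105) / 0.3830 = 101.725 / 0.3830 ≈ 265.6005.
Intermediate flow from A to A: z_AA = a_AA · x_A = 0.40 × 101.725 / 0.3830 = 40.69 / 0.3830 ≈ 106.24.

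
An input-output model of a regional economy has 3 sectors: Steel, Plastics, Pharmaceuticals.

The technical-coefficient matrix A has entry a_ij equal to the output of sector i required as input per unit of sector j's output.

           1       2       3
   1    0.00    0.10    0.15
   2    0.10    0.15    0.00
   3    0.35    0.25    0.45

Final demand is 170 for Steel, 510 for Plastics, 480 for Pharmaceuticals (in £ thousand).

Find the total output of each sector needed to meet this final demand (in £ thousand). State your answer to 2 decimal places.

I − A =
  [   1.00    -0.10    -0.15]
  [  -0.10     0.85     0.00]
  [  -0.35    -0.25     0.55]
Cofactors of I−A, C_ij = (−1)^(i+j)·(minor ij) (rows/columns in the sector order above):
  C_11 = (0.85)(0.55) − (0.00)(-0.25) = 0.4675
  C_12 = −[(-0.10)(0.55) − (0.00)(-0.35)] = 0.0550
  C_13 = (-0.10)(-0.25) − (0.85)(-0.35) = 0.3225
  C_21 = −[(-0.10)(0.55) − (-0.15)(-0.25)] = 0.0925
  C_22 = (1.00)(0.55) − (-0.15)(-0.35) = 0.4975
  C_23 = −[(1.00)(-0.25) − (-0.10)(-0.35)] = 0.2850
  C_31 = (-0.10)(0.00) − (-0.15)(0.85) = 0.1275
  C_32 = −[(1.00)(0.00) − (-0.15)(-0.10)] = 0.0150
  C_33 = (1.00)(0.85) − (-0.10)(-0.10) = 0.8400
det(I−A) = Σ_j (I−A)_1j·C_1j = (1.00)(0.4675) + (-0.10)(0.0550) + (-0.15)(0.3225) = 0.413625
adj(I−A) = Cᵀ =
  [ 0.4675   0.0925   0.1275]
  [ 0.0550   0.4975   0.0150]
  [ 0.3225   0.2850   0.8400]
(I − A)⁻¹ = adj(I−A) / det(I−A) ≈
  [   1.1303     0.2236     0.3083]
  [   0.1330     1.2028     0.0363]
  [   0.7797     0.6890     2.0308]
x = (I − A)⁻¹ d = adj(I−A)·d / det(I−A), with det(I−A) = 0.413625:
  x_1 = (0.4675·170 + 0.0925·510 + 0.1275·480) / 0.413625 = 187.85 / 0.413625 ≈ 454.16
  x_2 = (0.0550·170 + 0.4975·510 + 0.0150·480) / 0.413625 = 270.275 / 0.413625 ≈ 653.43
  x_3 = (0.3225·170 + 0.2850·510 + 0.8400·480) / 0.413625 = 603.375 / 0.413625 ≈ 1458.75

x_1 = 454.16, x_2 = 653.43, x_3 = 1458.75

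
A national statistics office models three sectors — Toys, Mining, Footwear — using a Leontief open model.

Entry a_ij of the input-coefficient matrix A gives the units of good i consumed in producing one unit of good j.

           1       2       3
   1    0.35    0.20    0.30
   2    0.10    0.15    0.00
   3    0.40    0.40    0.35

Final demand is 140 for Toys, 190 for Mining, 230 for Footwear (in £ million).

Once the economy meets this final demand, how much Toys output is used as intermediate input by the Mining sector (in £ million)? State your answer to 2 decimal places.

z_12 = 63.31

I − A =
  [   0.65    -0.20    -0.30]
  [  -0.10     0.85     0.00]
  [  -0.40    -0.40     0.65]
Cofactors of I−A, C_ij = (−1)^(i+j)·(minor ij) (rows/columns in the sector order above):
  C_11 = (0.85)(0.65) − (0.00)(-0.40) = 0.5525
  C_12 = −[(-0.10)(0.65) − (0.00)(-0.40)] = 0.0650
  C_13 = (-0.10)(-0.40) − (0.85)(-0.40) = 0.3800
  C_21 = −[(-0.20)(0.65) − (-0.30)(-0.40)] = 0.2500
  C_22 = (0.65)(0.65) − (-0.30)(-0.40) = 0.3025
  C_23 = −[(0.65)(-0.40) − (-0.20)(-0.40)] = 0.3400
  C_31 = (-0.20)(0.00) − (-0.30)(0.85) = 0.2550
  C_32 = −[(0.65)(0.00) − (-0.30)(-0.10)] = 0.0300
  C_33 = (0.65)(0.85) − (-0.20)(-0.10) = 0.5325
det(I−A) = Σ_j (I−A)_1j·C_1j = (0.65)(0.5525) + (-0.20)(0.0650) + (-0.30)(0.3800) = 0.232125
adj(I−A) = Cᵀ =
  [ 0.5525   0.2500   0.2550]
  [ 0.0650   0.3025   0.0300]
  [ 0.3800   0.3400   0.5325]
(I − A)⁻¹ = adj(I−A) / det(I−A) ≈
  [   2.3802     1.0770     1.0985]
  [   0.2800     1.3032     0.1292]
  [   1.6370     1.4647     2.2940]
First solve x = (I − A)⁻¹ d = adj(I−A)·d / det(I−A); in particular x_2 = (0.0650·140 + 0.3025·190 + 0.0300·230) / 0.232125 = 73.475 / 0.232125 ≈ 316.5320.
Intermediate flow from 1 to 2: z_12 = a_12 · x_2 = 0.20 × 73.475 / 0.232125 = 14.695 / 0.232125 ≈ 63.31.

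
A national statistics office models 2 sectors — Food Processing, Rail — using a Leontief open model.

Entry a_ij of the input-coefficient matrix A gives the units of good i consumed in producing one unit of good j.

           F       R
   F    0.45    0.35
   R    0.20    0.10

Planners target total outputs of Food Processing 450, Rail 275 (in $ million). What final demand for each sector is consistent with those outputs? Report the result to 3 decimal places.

I − A =
  [   0.55    -0.35]
  [  -0.20     0.90]
d = (I − A) x:
  d_F = (+0.55)·450 + (-0.35)·275 = 151.250
  d_R = (-0.20)·450 + (+0.90)·275 = 157.500

d_F = 151.250, d_R = 157.500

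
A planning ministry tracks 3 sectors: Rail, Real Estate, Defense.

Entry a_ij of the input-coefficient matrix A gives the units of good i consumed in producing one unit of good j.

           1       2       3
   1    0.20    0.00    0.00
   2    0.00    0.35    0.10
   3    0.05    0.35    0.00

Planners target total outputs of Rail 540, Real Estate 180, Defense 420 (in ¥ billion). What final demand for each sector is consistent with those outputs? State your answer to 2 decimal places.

d_1 = 432.00, d_2 = 75.00, d_3 = 330.00

I − A =
  [   0.80     0.00     0.00]
  [   0.00     0.65    -0.10]
  [  -0.05    -0.35     1.00]
d = (I − A) x:
  d_1 = (+0.80)·540 + (+0.00)·180 + (+0.00)·420 = 432.00
  d_2 = (+0.00)·540 + (+0.65)·180 + (-0.10)·420 = 75.00
  d_3 = (-0.05)·540 + (-0.35)·180 + (+1.00)·420 = 330.00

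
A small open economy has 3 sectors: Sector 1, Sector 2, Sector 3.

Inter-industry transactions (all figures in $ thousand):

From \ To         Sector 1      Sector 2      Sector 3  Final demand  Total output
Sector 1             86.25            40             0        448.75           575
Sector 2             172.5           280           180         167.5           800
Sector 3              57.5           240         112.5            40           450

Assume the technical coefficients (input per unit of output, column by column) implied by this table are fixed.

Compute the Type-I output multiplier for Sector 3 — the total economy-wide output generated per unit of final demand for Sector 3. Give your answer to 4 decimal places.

Technical coefficients a_ij = z_ij / X_j:
  a_11 = 86.25/575 = 0.15, a_21 = 172.5/575 = 0.30, a_31 = 57.5/575 = 0.10
  a_12 = 40/800 = 0.05, a_22 = 280/800 = 0.35, a_32 = 240/800 = 0.30
  a_13 = 0/450 = 0.00, a_23 = 180/450 = 0.40, a_33 = 112.5/450 = 0.25
I − A =
  [   0.85    -0.05     0.00]
  [  -0.30     0.65    -0.40]
  [  -0.10    -0.30     0.75]
Cofactors of I−A, C_ij = (−1)^(i+j)·(minor ij) (rows/columns in the sector order above):
  C_11 = (0.65)(0.75) − (-0.40)(-0.30) = 0.3675
  C_12 = −[(-0.30)(0.75) − (-0.40)(-0.10)] = 0.2650
  C_13 = (-0.30)(-0.30) − (0.65)(-0.10) = 0.1550
  C_21 = −[(-0.05)(0.75) − (0.00)(-0.30)] = 0.0375
  C_22 = (0.85)(0.75) − (0.00)(-0.10) = 0.6375
  C_23 = −[(0.85)(-0.30) − (-0.05)(-0.10)] = 0.2600
  C_31 = (-0.05)(-0.40) − (0.00)(0.65) = 0.0200
  C_32 = −[(0.85)(-0.40) − (0.00)(-0.30)] = 0.3400
  C_33 = (0.85)(0.65) − (-0.05)(-0.30) = 0.5375
det(I−A) = Σ_j (I−A)_1j·C_1j = (0.85)(0.3675) + (-0.05)(0.2650) + (0.00)(0.1550) = 0.299125
adj(I−A) = Cᵀ =
  [ 0.3675   0.0375   0.0200]
  [ 0.2650   0.6375   0.3400]
  [ 0.1550   0.2600   0.5375]
(I − A)⁻¹ = adj(I−A) / det(I−A) ≈
  [   1.22858     0.12537     0.06686]
  [   0.88592     2.13122     1.13665]
  [   0.51818     0.86920     1.79691]
The output multiplier for sector j is the column-j sum of the Leontief inverse (I − A)⁻¹ = adj(I−A) / det(I−A).
Column 3 of adj(I−A): (0.0200, 0.3400, 0.5375); det(I−A) = 0.299125.
m_3 = (0.0200 + 0.3400 + 0.5375) / 0.299125 = 0.8975 / 0.299125 ≈ 3.0004.

m_3 = 3.0004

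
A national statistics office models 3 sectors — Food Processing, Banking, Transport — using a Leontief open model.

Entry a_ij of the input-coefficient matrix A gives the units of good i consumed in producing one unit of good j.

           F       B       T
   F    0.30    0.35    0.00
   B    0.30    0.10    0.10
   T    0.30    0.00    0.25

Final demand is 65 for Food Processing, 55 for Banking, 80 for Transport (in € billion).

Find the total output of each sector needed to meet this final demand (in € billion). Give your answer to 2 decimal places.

x_F = 159.46, x_B = 133.20, x_T = 170.45

I − A =
  [   0.70    -0.35     0.00]
  [  -0.30     0.90    -0.10]
  [  -0.30     0.00     0.75]
Cofactors of I−A, C_ij = (−1)^(i+j)·(minor ij) (rows/columns in the sector order above):
  C_11 = (0.90)(0.75) − (-0.10)(0.00) = 0.6750
  C_12 = −[(-0.30)(0.75) − (-0.10)(-0.30)] = 0.2550
  C_13 = (-0.30)(0.00) − (0.90)(-0.30) = 0.2700
  C_21 = −[(-0.35)(0.75) − (0.00)(0.00)] = 0.2625
  C_22 = (0.70)(0.75) − (0.00)(-0.30) = 0.5250
  C_23 = −[(0.70)(0.00) − (-0.35)(-0.30)] = 0.1050
  C_31 = (-0.35)(-0.10) − (0.00)(0.90) = 0.0350
  C_32 = −[(0.70)(-0.10) − (0.00)(-0.30)] = 0.0700
  C_33 = (0.70)(0.90) − (-0.35)(-0.30) = 0.5250
det(I−A) = Σ_j (I−A)_1j·C_1j = (0.70)(0.6750) + (-0.35)(0.2550) + (0.00)(0.2700) = 0.38325
adj(I−A) = Cᵀ =
  [ 0.6750   0.2625   0.0350]
  [ 0.2550   0.5250   0.0700]
  [ 0.2700   0.1050   0.5250]
(I − A)⁻¹ = adj(I−A) / det(I−A) ≈
  [   1.7613     0.6849     0.0913]
  [   0.6654     1.3699     0.1826]
  [   0.7045     0.2740     1.3699]
x = (I − A)⁻¹ d = adj(I−A)·d / det(I−A), with det(I−A) = 0.38325:
  x_F = (0.6750·65 + 0.2625·55 + 0.0350·80) / 0.38325 = 61.1125 / 0.38325 ≈ 159.46
  x_B = (0.2550·65 + 0.5250·55 + 0.0700·80) / 0.38325 = 51.05 / 0.38325 ≈ 133.20
  x_T = (0.2700·65 + 0.1050·55 + 0.5250·80) / 0.38325 = 65.325 / 0.38325 ≈ 170.45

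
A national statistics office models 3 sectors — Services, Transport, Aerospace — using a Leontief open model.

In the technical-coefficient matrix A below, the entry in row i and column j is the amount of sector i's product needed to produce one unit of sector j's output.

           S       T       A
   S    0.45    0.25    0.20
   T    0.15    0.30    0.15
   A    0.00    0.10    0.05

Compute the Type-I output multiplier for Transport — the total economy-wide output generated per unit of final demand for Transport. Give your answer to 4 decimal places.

I − A =
  [   0.55    -0.25    -0.20]
  [  -0.15     0.70    -0.15]
  [   0.00    -0.10     0.95]
Cofactors of I−A, C_ij = (−1)^(i+j)·(minor ij) (rows/columns in the sector order above):
  C_11 = (0.70)(0.95) − (-0.15)(-0.10) = 0.6500
  C_12 = −[(-0.15)(0.95) − (-0.15)(0.00)] = 0.1425
  C_13 = (-0.15)(-0.10) − (0.70)(0.00) = 0.0150
  C_21 = −[(-0.25)(0.95) − (-0.20)(-0.10)] = 0.2575
  C_22 = (0.55)(0.95) − (-0.20)(0.00) = 0.5225
  C_23 = −[(0.55)(-0.10) − (-0.25)(0.00)] = 0.0550
  C_31 = (-0.25)(-0.15) − (-0.20)(0.70) = 0.1775
  C_32 = −[(0.55)(-0.15) − (-0.20)(-0.15)] = 0.1125
  C_33 = (0.55)(0.70) − (-0.25)(-0.15) = 0.3475
det(I−A) = Σ_j (I−A)_1j·C_1j = (0.55)(0.6500) + (-0.25)(0.1425) + (-0.20)(0.0150) = 0.318875
adj(I−A) = Cᵀ =
  [ 0.6500   0.2575   0.1775]
  [ 0.1425   0.5225   0.1125]
  [ 0.0150   0.0550   0.3475]
(I − A)⁻¹ = adj(I−A) / det(I−A) ≈
  [   2.03842     0.80753     0.55664]
  [   0.44688     1.63857     0.35280]
  [   0.04704     0.17248     1.08977]
The output multiplier for sector j is the column-j sum of the Leontief inverse (I − A)⁻¹ = adj(I−A) / det(I−A).
Column T of adj(I−A): (0.2575, 0.5225, 0.0550); det(I−A) = 0.318875.
m_T = (0.2575 + 0.5225 + 0.0550) / 0.318875 = 0.835 / 0.318875 ≈ 2.6186.

m_T = 2.6186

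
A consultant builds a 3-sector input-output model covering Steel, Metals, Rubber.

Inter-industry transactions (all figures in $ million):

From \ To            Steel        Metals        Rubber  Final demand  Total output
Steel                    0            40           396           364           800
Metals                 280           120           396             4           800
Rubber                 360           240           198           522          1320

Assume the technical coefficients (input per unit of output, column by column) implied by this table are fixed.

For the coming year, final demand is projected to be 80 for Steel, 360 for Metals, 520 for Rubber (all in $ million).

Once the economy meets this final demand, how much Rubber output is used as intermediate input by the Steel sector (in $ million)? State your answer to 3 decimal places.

z_31 = 231.186

Technical coefficients a_ij = z_ij / X_j:
  a_11 = 0/800 = 0.00, a_21 = 280/800 = 0.35, a_31 = 360/800 = 0.45
  a_12 = 40/800 = 0.05, a_22 = 120/800 = 0.15, a_32 = 240/800 = 0.30
  a_13 = 396/1320 = 0.30, a_23 = 396/1320 = 0.30, a_33 = 198/1320 = 0.15
I − A =
  [   1.00    -0.05    -0.30]
  [  -0.35     0.85    -0.30]
  [  -0.45    -0.30     0.85]
Cofactors of I−A, C_ij = (−1)^(i+j)·(minor ij) (rows/columns in the sector order above):
  C_11 = (0.85)(0.85) − (-0.30)(-0.30) = 0.6325
  C_12 = −[(-0.35)(0.85) − (-0.30)(-0.45)] = 0.4325
  C_13 = (-0.35)(-0.30) − (0.85)(-0.45) = 0.4875
  C_21 = −[(-0.05)(0.85) − (-0.30)(-0.30)] = 0.1325
  C_22 = (1.00)(0.85) − (-0.30)(-0.45) = 0.7150
  C_23 = −[(1.00)(-0.30) − (-0.05)(-0.45)] = 0.3225
  C_31 = (-0.05)(-0.30) − (-0.30)(0.85) = 0.2700
  C_32 = −[(1.00)(-0.30) − (-0.30)(-0.35)] = 0.4050
  C_33 = (1.00)(0.85) − (-0.05)(-0.35) = 0.8325
det(I−A) = Σ_j (I−A)_1j·C_1j = (1.00)(0.6325) + (-0.05)(0.4325) + (-0.30)(0.4875) = 0.464625
adj(I−A) = Cᵀ =
  [ 0.6325   0.1325   0.2700]
  [ 0.4325   0.7150   0.4050]
  [ 0.4875   0.3225   0.8325]
(I − A)⁻¹ = adj(I−A) / det(I−A) ≈
  [   1.3613     0.2852     0.5811]
  [   0.9309     1.5389     0.8717]
  [   1.0492     0.6941     1.7918]
First solve x = (I − A)⁻¹ d = adj(I−A)·d / det(I−A); in particular x_1 = (0.6325·80 + 0.1325·360 + 0.2700·520) / 0.464625 = 238.70 / 0.464625 ≈ 513.74765.
Intermediate flow from 3 to 1: z_31 = a_31 · x_1 = 0.45 × 238.70 / 0.464625 = 107.415 / 0.464625 ≈ 231.186.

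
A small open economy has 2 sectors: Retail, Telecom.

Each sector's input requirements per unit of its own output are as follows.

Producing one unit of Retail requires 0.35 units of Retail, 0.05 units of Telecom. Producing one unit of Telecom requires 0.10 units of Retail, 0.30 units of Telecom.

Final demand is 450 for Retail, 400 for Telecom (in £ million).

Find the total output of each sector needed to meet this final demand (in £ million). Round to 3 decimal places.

I − A =
  [   0.65    -0.10]
  [  -0.05     0.70]
det(I−A) = (0.65)(0.70) − (-0.10)(-0.05) = 0.4500
adj(I−A) = [[0.70, 0.10], [0.05, 0.65]]
(I − A)⁻¹ = adj(I−A) / det(I−A) ≈
  [   1.5556     0.2222]
  [   0.1111     1.4444]
x = (I − A)⁻¹ d = adj(I−A)·d / det(I−A), with det(I−A) = 0.4500:
  x_1 = (0.70·450 + 0.10·400) / 0.4500 = 355.00 / 0.4500 ≈ 788.889
  x_2 = (0.05·450 + 0.65·400) / 0.4500 = 282.50 / 0.4500 ≈ 627.778

x_1 = 788.889, x_2 = 627.778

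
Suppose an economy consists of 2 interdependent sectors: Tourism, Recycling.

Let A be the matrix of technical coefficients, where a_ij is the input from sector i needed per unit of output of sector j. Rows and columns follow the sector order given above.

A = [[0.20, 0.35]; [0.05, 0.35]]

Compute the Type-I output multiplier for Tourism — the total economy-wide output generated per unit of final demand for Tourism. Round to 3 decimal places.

I − A =
  [   0.80    -0.35]
  [  -0.05     0.65]
det(I−A) = (0.80)(0.65) − (-0.35)(-0.05) = 0.5025
adj(I−A) = [[0.65, 0.35], [0.05, 0.80]]
(I − A)⁻¹ = adj(I−A) / det(I−A) ≈
  [   1.2935     0.6965]
  [   0.0995     1.5920]
The output multiplier for sector j is the column-j sum of the Leontief inverse (I − A)⁻¹ = adj(I−A) / det(I−A).
Column 1 of adj(I−A): (0.65, 0.05); det(I−A) = 0.5025.
m_1 = (0.65 + 0.05) / 0.5025 = 0.70 / 0.5025 ≈ 1.393.

m_1 = 1.393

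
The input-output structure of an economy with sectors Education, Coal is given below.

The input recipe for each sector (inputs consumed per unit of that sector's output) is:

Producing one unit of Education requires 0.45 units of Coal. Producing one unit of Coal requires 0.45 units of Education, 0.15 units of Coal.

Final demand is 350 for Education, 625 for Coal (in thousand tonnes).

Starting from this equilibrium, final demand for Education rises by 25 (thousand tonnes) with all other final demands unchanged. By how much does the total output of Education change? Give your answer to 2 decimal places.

I − A =
  [   1.00    -0.45]
  [  -0.45     0.85]
det(I−A) = (1.00)(0.85) − (-0.45)(-0.45) = 0.6475
adj(I−A) = [[0.85, 0.45], [0.45, 1.00]]
(I − A)⁻¹ = adj(I−A) / det(I−A) ≈
  [   1.3127     0.6950]
  [   0.6950     1.5444]
Δx = (I − A)⁻¹ Δd with Δd having +25 in the Education component and 0 elsewhere.
So Δx_E = L_EE · (+25), where L_EE = adj(I−A)_EE / det(I−A) = 0.85 / 0.6475.
Δx_E = 0.85 × (+25) / 0.6475 = 21.25 / 0.6475 ≈ 32.82.

Δx_E = 32.82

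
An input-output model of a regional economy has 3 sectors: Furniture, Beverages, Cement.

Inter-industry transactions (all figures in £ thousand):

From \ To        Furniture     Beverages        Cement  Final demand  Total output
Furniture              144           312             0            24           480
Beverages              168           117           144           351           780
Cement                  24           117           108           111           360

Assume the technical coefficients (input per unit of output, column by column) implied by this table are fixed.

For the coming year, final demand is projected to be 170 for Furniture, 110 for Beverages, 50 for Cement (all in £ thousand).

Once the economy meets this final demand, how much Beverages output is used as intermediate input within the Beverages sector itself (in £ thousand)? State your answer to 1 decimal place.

z_22 = 63.1

Technical coefficients a_ij = z_ij / X_j:
  a_11 = 144/480 = 0.30, a_21 = 168/480 = 0.35, a_31 = 24/480 = 0.05
  a_12 = 312/780 = 0.40, a_22 = 117/780 = 0.15, a_32 = 117/780 = 0.15
  a_13 = 0/360 = 0.00, a_23 = 144/360 = 0.40, a_33 = 108/360 = 0.30
I − A =
  [   0.70    -0.40     0.00]
  [  -0.35     0.85    -0.40]
  [  -0.05    -0.15     0.70]
Cofactors of I−A, C_ij = (−1)^(i+j)·(minor ij) (rows/columns in the sector order above):
  C_11 = (0.85)(0.70) − (-0.40)(-0.15) = 0.5350
  C_12 = −[(-0.35)(0.70) − (-0.40)(-0.05)] = 0.2650
  C_13 = (-0.35)(-0.15) − (0.85)(-0.05) = 0.0950
  C_21 = −[(-0.40)(0.70) − (0.00)(-0.15)] = 0.2800
  C_22 = (0.70)(0.70) − (0.00)(-0.05) = 0.4900
  C_23 = −[(0.70)(-0.15) − (-0.40)(-0.05)] = 0.1250
  C_31 = (-0.40)(-0.40) − (0.00)(0.85) = 0.1600
  C_32 = −[(0.70)(-0.40) − (0.00)(-0.35)] = 0.2800
  C_33 = (0.70)(0.85) − (-0.40)(-0.35) = 0.4550
det(I−A) = Σ_j (I−A)_1j·C_1j = (0.70)(0.5350) + (-0.40)(0.2650) + (0.00)(0.0950) = 0.2685
adj(I−A) = Cᵀ =
  [ 0.5350   0.2800   0.1600]
  [ 0.2650   0.4900   0.2800]
  [ 0.0950   0.1250   0.4550]
(I − A)⁻¹ = adj(I−A) / det(I−A) ≈
  [   1.9926     1.0428     0.5959]
  [   0.9870     1.8250     1.0428]
  [   0.3538     0.4655     1.6946]
First solve x = (I − A)⁻¹ d = adj(I−A)·d / det(I−A); in particular x_2 = (0.2650·170 + 0.4900·110 + 0.2800·50) / 0.2685 = 112.95 / 0.2685 ≈ 420.670.
Intermediate flow from 2 to 2: z_22 = a_22 · x_2 = 0.15 × 112.95 / 0.2685 = 16.9425 / 0.2685 ≈ 63.1.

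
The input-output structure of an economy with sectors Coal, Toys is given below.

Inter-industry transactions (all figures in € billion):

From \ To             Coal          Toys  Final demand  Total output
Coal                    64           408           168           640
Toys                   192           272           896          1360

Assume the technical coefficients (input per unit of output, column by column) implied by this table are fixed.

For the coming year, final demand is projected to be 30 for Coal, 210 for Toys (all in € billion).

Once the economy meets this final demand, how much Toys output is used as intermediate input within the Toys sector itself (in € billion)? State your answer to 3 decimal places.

z_22 = 62.857

Technical coefficients a_ij = z_ij / X_j:
  a_11 = 64/640 = 0.10, a_21 = 192/640 = 0.30
  a_12 = 408/1360 = 0.30, a_22 = 272/1360 = 0.20
I − A =
  [   0.90    -0.30]
  [  -0.30     0.80]
det(I−A) = (0.90)(0.80) − (-0.30)(-0.30) = 0.6300
adj(I−A) = [[0.80, 0.30], [0.30, 0.90]]
(I − A)⁻¹ = adj(I−A) / det(I−A) ≈
  [   1.2698     0.4762]
  [   0.4762     1.4286]
First solve x = (I − A)⁻¹ d = adj(I−A)·d / det(I−A); in particular x_2 = (0.30·30 + 0.90·210) / 0.6300 = 198.00 / 0.6300 ≈ 314.28571.
Intermediate flow from 2 to 2: z_22 = a_22 · x_2 = 0.20 × 198.00 / 0.6300 = 39.60 / 0.6300 ≈ 62.857.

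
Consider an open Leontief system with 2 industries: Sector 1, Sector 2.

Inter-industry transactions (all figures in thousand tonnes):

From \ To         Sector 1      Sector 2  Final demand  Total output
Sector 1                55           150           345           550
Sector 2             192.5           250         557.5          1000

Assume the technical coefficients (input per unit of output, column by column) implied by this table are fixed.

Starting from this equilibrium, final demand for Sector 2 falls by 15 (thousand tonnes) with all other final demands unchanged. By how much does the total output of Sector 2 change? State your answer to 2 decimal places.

Technical coefficients a_ij = z_ij / X_j:
  a_11 = 55/550 = 0.10, a_21 = 192.5/550 = 0.35
  a_12 = 150/1000 = 0.15, a_22 = 250/1000 = 0.25
I − A =
  [   0.90    -0.15]
  [  -0.35     0.75]
det(I−A) = (0.90)(0.75) − (-0.15)(-0.35) = 0.6225
adj(I−A) = [[0.75, 0.15], [0.35, 0.90]]
(I − A)⁻¹ = adj(I−A) / det(I−A) ≈
  [   1.2048     0.2410]
  [   0.5622     1.4458]
Δx = (I − A)⁻¹ Δd with Δd having -15 in the Sector 2 component and 0 elsewhere.
So Δx_2 = L_22 · (-15), where L_22 = adj(I−A)_22 / det(I−A) = 0.90 / 0.6225.
Δx_2 = 0.90 × (-15) / 0.6225 = -13.50 / 0.6225 ≈ -21.69.

Δx_2 = -21.69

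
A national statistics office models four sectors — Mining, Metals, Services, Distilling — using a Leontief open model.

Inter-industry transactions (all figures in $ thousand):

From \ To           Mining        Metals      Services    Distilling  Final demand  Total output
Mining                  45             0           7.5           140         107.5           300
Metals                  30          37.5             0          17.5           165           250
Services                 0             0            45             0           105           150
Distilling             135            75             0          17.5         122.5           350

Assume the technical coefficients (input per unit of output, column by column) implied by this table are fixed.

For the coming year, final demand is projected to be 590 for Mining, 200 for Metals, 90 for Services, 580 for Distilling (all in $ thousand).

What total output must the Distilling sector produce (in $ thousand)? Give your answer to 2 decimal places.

Technical coefficients a_ij = z_ij / X_j:
  a_11 = 45/300 = 0.15, a_21 = 30/300 = 0.10, a_31 = 0/300 = 0.00, a_41 = 135/300 = 0.45
  a_12 = 0/250 = 0.00, a_22 = 37.5/250 = 0.15, a_32 = 0/250 = 0.00, a_42 = 75/250 = 0.30
  a_13 = 7.5/150 = 0.05, a_23 = 0/150 = 0.00, a_33 = 45/150 = 0.30, a_43 = 0/150 = 0.00
  a_14 = 140/350 = 0.40, a_24 = 17.5/350 = 0.05, a_34 = 0/350 = 0.00, a_44 = 17.5/350 = 0.05
I − A =
  [   0.85     0.00    -0.05    -0.40]
  [  -0.10     0.85     0.00    -0.05]
  [   0.00     0.00     0.70     0.00]
  [  -0.45    -0.30     0.00     0.95]
Compute the cofactors C_ij = (−1)^(i+j)·(3×3 minor ij) of I−A; the adjugate is their transpose:
adj(I−A) = Cᵀ =
  [ 0.554750   0.084000   0.039625   0.238000]
  [ 0.082250   0.439250   0.005875   0.057750]
  [ 0.000000   0.000000   0.508625   0.000000]
  [ 0.288750   0.178500   0.020625   0.505750]
det(I−A) = Σ_j (I−A)_1j·C_1j = (0.85)(0.554750) + (0.00)(0.082250) + (-0.05)(0.000000) + (-0.40)(0.288750) = 0.3560375
(I − A)⁻¹ = adj(I−A) / det(I−A) ≈
  [   1.5581     0.2359     0.1113     0.6685]
  [   0.2310     1.2337     0.0165     0.1622]
  [   0.0000     0.0000     1.4286     0.0000]
  [   0.8110     0.5014     0.0579     1.4205]
x = (I − A)⁻¹ d = adj(I−A)·d / det(I−A), with det(I−A) = 0.3560375:
  x_1 = (0.554750·590 + 0.084000·200 + 0.039625·90 + 0.238000·580) / 0.3560375 = 485.70875 / 0.3560375 ≈ 1364.21
  x_2 = (0.082250·590 + 0.439250·200 + 0.005875·90 + 0.057750·580) / 0.3560375 = 170.40125 / 0.3560375 ≈ 478.60
  x_3 = (0.000000·590 + 0.000000·200 + 0.508625·90 + 0.000000·580) / 0.3560375 = 45.77625 / 0.3560375 ≈ 128.57
  x_4 = (0.288750·590 + 0.178500·200 + 0.020625·90 + 0.505750·580) / 0.3560375 = 501.25375 / 0.3560375 ≈ 1407.87

x_4 = 1407.87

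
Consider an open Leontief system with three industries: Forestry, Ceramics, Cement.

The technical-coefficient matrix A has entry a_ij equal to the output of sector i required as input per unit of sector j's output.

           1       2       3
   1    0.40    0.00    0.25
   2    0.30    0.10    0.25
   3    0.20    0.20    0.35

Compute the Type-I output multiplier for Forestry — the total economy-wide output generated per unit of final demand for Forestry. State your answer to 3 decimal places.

I − A =
  [   0.60     0.00    -0.25]
  [  -0.30     0.90    -0.25]
  [  -0.20    -0.20     0.65]
Cofactors of I−A, C_ij = (−1)^(i+j)·(minor ij) (rows/columns in the sector order above):
  C_11 = (0.90)(0.65) − (-0.25)(-0.20) = 0.5350
  C_12 = −[(-0.30)(0.65) − (-0.25)(-0.20)] = 0.2450
  C_13 = (-0.30)(-0.20) − (0.90)(-0.20) = 0.2400
  C_21 = −[(0.00)(0.65) − (-0.25)(-0.20)] = 0.0500
  C_22 = (0.60)(0.65) − (-0.25)(-0.20) = 0.3400
  C_23 = −[(0.60)(-0.20) − (0.00)(-0.20)] = 0.1200
  C_31 = (0.00)(-0.25) − (-0.25)(0.90) = 0.2250
  C_32 = −[(0.60)(-0.25) − (-0.25)(-0.30)] = 0.2250
  C_33 = (0.60)(0.90) − (0.00)(-0.30) = 0.5400
det(I−A) = Σ_j (I−A)_1j·C_1j = (0.60)(0.5350) + (0.00)(0.2450) + (-0.25)(0.2400) = 0.2610
adj(I−A) = Cᵀ =
  [ 0.5350   0.0500   0.2250]
  [ 0.2450   0.3400   0.2250]
  [ 0.2400   0.1200   0.5400]
(I − A)⁻¹ = adj(I−A) / det(I−A) ≈
  [   2.0498     0.1916     0.8621]
  [   0.9387     1.3027     0.8621]
  [   0.9195     0.4598     2.0690]
The output multiplier for sector j is the column-j sum of the Leontief inverse (I − A)⁻¹ = adj(I−A) / det(I−A).
Column 1 of adj(I−A): (0.5350, 0.2450, 0.2400); det(I−A) = 0.2610.
m_1 = (0.5350 + 0.2450 + 0.2400) / 0.2610 = 1.02 / 0.2610 ≈ 3.908.

m_1 = 3.908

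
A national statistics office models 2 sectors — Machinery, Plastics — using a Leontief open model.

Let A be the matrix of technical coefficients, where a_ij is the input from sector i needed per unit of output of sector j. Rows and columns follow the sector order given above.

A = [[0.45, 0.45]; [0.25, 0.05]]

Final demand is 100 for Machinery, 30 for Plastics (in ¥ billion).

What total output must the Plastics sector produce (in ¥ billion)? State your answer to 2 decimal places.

x_2 = 101.22

I − A =
  [   0.55    -0.45]
  [  -0.25     0.95]
det(I−A) = (0.55)(0.95) − (-0.45)(-0.25) = 0.4100
adj(I−A) = [[0.95, 0.45], [0.25, 0.55]]
(I − A)⁻¹ = adj(I−A) / det(I−A) ≈
  [   2.3171     1.0976]
  [   0.6098     1.3415]
x = (I − A)⁻¹ d = adj(I−A)·d / det(I−A), with det(I−A) = 0.4100:
  x_1 = (0.95·100 + 0.45·30) / 0.4100 = 108.50 / 0.4100 ≈ 264.63
  x_2 = (0.25·100 + 0.55·30) / 0.4100 = 41.50 / 0.4100 ≈ 101.22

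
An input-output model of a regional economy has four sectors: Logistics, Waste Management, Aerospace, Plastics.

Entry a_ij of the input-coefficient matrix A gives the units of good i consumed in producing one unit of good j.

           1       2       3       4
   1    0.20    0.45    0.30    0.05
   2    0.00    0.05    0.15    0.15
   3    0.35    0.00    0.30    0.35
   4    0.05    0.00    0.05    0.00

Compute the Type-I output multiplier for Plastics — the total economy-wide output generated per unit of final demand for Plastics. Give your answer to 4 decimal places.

m_4 = 2.6927

I − A =
  [   0.80    -0.45    -0.30    -0.05]
  [   0.00     0.95    -0.15    -0.15]
  [  -0.35     0.00     0.70    -0.35]
  [  -0.05     0.00    -0.05     1.00]
Compute the cofactors C_ij = (−1)^(i+j)·(3×3 minor ij) of I−A; the adjugate is their transpose:
adj(I−A) = Cᵀ =
  [ 0.648375   0.307125   0.358250   0.203875]
  [ 0.063000   0.433125   0.127875   0.112875]
  [ 0.349125   0.165375   0.754250   0.306250]
  [ 0.049875   0.023625   0.055625   0.408625]
det(I−A) = Σ_j (I−A)_1j·C_1j = (0.80)(0.648375) + (-0.45)(0.063000) + (-0.30)(0.349125) + (-0.05)(0.049875) = 0.38311875
(I − A)⁻¹ = adj(I−A) / det(I−A) ≈
  [   1.69236     0.80164     0.93509     0.53215]
  [   0.16444     1.13052     0.33377     0.29462]
  [   0.91127     0.43165     1.96871     0.79936]
  [   0.13018     0.06166     0.14519     1.06658]
The output multiplier for sector j is the column-j sum of the Leontief inverse (I − A)⁻¹ = adj(I−A) / det(I−A).
Column 4 of adj(I−A): (0.203875, 0.112875, 0.306250, 0.408625); det(I−A) = 0.38311875.
m_4 = (0.203875 + 0.112875 + 0.306250 + 0.408625) / 0.38311875 = 1.031625 / 0.38311875 ≈ 2.6927.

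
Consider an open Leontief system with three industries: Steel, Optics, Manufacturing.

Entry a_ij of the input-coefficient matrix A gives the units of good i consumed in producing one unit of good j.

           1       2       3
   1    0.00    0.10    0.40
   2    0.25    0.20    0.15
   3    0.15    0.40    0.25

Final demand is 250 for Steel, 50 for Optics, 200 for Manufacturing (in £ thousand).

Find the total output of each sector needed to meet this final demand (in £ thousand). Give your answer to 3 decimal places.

I − A =
  [   1.00    -0.10    -0.40]
  [  -0.25     0.80    -0.15]
  [  -0.15    -0.40     0.75]
Cofactors of I−A, C_ij = (−1)^(i+j)·(minor ij) (rows/columns in the sector order above):
  C_11 = (0.80)(0.75) − (-0.15)(-0.40) = 0.5400
  C_12 = −[(-0.25)(0.75) − (-0.15)(-0.15)] = 0.2100
  C_13 = (-0.25)(-0.40) − (0.80)(-0.15) = 0.2200
  C_21 = −[(-0.10)(0.75) − (-0.40)(-0.40)] = 0.2350
  C_22 = (1.00)(0.75) − (-0.40)(-0.15) = 0.6900
  C_23 = −[(1.00)(-0.40) − (-0.10)(-0.15)] = 0.4150
  C_31 = (-0.10)(-0.15) − (-0.40)(0.80) = 0.3350
  C_32 = −[(1.00)(-0.15) − (-0.40)(-0.25)] = 0.2500
  C_33 = (1.00)(0.80) − (-0.10)(-0.25) = 0.7750
det(I−A) = Σ_j (I−A)_1j·C_1j = (1.00)(0.5400) + (-0.10)(0.2100) + (-0.40)(0.2200) = 0.4310
adj(I−A) = Cᵀ =
  [ 0.5400   0.2350   0.3350]
  [ 0.2100   0.6900   0.2500]
  [ 0.2200   0.4150   0.7750]
(I − A)⁻¹ = adj(I−A) / det(I−A) ≈
  [   1.2529     0.5452     0.7773]
  [   0.4872     1.6009     0.5800]
  [   0.5104     0.9629     1.7981]
x = (I − A)⁻¹ d = adj(I−A)·d / det(I−A), with det(I−A) = 0.4310:
  x_1 = (0.5400·250 + 0.2350·50 + 0.3350·200) / 0.4310 = 213.75 / 0.4310 ≈ 495.940
  x_2 = (0.2100·250 + 0.6900·50 + 0.2500·200) / 0.4310 = 137.00 / 0.4310 ≈ 317.865
  x_3 = (0.2200·250 + 0.4150·50 + 0.7750·200) / 0.4310 = 230.75 / 0.4310 ≈ 535.383

x_1 = 495.940, x_2 = 317.865, x_3 = 535.383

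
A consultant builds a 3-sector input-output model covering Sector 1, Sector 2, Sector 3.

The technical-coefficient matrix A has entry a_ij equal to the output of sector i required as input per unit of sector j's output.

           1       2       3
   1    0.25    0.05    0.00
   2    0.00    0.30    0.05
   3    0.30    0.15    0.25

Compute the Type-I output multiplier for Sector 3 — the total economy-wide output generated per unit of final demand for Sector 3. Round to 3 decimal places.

I − A =
  [   0.75    -0.05     0.00]
  [   0.00     0.70    -0.05]
  [  -0.30    -0.15     0.75]
Cofactors of I−A, C_ij = (−1)^(i+j)·(minor ij) (rows/columns in the sector order above):
  C_11 = (0.70)(0.75) − (-0.05)(-0.15) = 0.5175
  C_12 = −[(0.00)(0.75) − (-0.05)(-0.30)] = 0.0150
  C_13 = (0.00)(-0.15) − (0.70)(-0.30) = 0.2100
  C_21 = −[(-0.05)(0.75) − (0.00)(-0.15)] = 0.0375
  C_22 = (0.75)(0.75) − (0.00)(-0.30) = 0.5625
  C_23 = −[(0.75)(-0.15) − (-0.05)(-0.30)] = 0.1275
  C_31 = (-0.05)(-0.05) − (0.00)(0.70) = 0.0025
  C_32 = −[(0.75)(-0.05) − (0.00)(0.00)] = 0.0375
  C_33 = (0.75)(0.70) − (-0.05)(0.00) = 0.5250
det(I−A) = Σ_j (I−A)_1j·C_1j = (0.75)(0.5175) + (-0.05)(0.0150) + (0.00)(0.2100) = 0.387375
adj(I−A) = Cᵀ =
  [ 0.5175   0.0375   0.0025]
  [ 0.0150   0.5625   0.0375]
  [ 0.2100   0.1275   0.5250]
(I − A)⁻¹ = adj(I−A) / det(I−A) ≈
  [   1.3359     0.0968     0.0065]
  [   0.0387     1.4521     0.0968]
  [   0.5421     0.3291     1.3553]
The output multiplier for sector j is the column-j sum of the Leontief inverse (I − A)⁻¹ = adj(I−A) / det(I−A).
Column 3 of adj(I−A): (0.0025, 0.0375, 0.5250); det(I−A) = 0.387375.
m_3 = (0.0025 + 0.0375 + 0.5250) / 0.387375 = 0.565 / 0.387375 ≈ 1.459.

m_3 = 1.459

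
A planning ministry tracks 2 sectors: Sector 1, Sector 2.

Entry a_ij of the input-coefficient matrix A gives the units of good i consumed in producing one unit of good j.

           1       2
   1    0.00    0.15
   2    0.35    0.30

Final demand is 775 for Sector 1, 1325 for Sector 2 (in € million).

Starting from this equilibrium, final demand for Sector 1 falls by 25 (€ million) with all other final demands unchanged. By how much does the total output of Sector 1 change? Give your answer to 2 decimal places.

I − A =
  [   1.00    -0.15]
  [  -0.35     0.70]
det(I−A) = (1.00)(0.70) − (-0.15)(-0.35) = 0.6475
adj(I−A) = [[0.70, 0.15], [0.35, 1.00]]
(I − A)⁻¹ = adj(I−A) / det(I−A) ≈
  [   1.0811     0.2317]
  [   0.5405     1.5444]
Δx = (I − A)⁻¹ Δd with Δd having -25 in the Sector 1 component and 0 elsewhere.
So Δx_1 = L_11 · (-25), where L_11 = adj(I−A)_11 / det(I−A) = 0.70 / 0.6475.
Δx_1 = 0.70 × (-25) / 0.6475 = -17.50 / 0.6475 ≈ -27.03.

Δx_1 = -27.03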